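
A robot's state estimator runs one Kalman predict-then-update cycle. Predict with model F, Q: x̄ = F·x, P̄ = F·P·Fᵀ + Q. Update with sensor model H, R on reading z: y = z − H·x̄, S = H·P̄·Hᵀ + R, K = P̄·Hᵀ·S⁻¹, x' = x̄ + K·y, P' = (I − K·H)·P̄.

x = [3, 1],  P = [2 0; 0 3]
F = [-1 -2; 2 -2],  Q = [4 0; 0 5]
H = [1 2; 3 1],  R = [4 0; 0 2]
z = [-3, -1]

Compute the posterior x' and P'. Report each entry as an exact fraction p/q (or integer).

x̄ = F·x = [-5, 4]
P̄ = F·P·Fᵀ + Q = [18 8; 8 25]
y = z − H·x̄ = [-6, 10]
S = H·P̄·Hᵀ + R = [154 160; 160 237]
K = P̄·Hᵀ·S⁻¹ = [-931/5449 2054/5449; 2953/5449 -867/5449]
x' = x̄ + K·y = [-1119/5449, -4592/5449]
P' = (I − K·H)·P̄ = [2388/5449 -3056/5449; -3056/5449 7434/5449]

x' = [-1119/5449, -4592/5449]
P' = [2388/5449 -3056/5449; -3056/5449 7434/5449]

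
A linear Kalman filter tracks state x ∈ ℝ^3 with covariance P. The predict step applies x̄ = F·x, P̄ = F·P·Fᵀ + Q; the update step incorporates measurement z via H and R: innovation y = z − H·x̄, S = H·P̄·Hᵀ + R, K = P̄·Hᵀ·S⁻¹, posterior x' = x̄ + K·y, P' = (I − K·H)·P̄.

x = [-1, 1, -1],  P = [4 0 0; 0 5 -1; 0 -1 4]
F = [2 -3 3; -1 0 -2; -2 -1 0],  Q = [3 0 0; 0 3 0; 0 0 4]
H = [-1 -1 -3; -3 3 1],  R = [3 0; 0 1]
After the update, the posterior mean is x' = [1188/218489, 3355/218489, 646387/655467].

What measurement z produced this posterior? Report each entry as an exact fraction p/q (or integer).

z = [-3, 1]

x̄ = F·x = [-8, 3, 1]
P̄ = F·P·Fᵀ + Q = [118 -38 2; -38 23 6; 2 6 25]
S = H·P̄·Hᵀ + R = [341 166; 166 2003]
K = P̄·Hᵀ·S⁻¹ = [-31634/218489 -48210/218489; -12461/218489 21649/218489; -172391/655467 26395/655467]
x' − x̄ = [1749100/218489, -652112/218489, -9080/655467] = K·y
y = (KᵀK)⁻¹·Kᵀ·(x' − x̄) = [-5, -33]
z = y + H·x̄ = [-5, -33] + [2, 34] = [-3, 1]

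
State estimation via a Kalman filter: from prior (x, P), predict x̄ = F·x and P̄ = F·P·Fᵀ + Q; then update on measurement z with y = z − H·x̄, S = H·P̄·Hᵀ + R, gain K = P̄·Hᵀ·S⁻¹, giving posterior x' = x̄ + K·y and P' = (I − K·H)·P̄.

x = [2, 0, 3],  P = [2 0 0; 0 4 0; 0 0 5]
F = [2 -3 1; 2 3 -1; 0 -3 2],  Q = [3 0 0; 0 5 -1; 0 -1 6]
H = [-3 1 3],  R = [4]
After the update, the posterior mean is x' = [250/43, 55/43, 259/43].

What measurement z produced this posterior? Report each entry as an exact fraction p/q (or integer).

x̄ = F·x = [7, 1, 6]
P̄ = F·P·Fᵀ + Q = [52 -33 46; -33 54 -47; 46 -47 62]
S = H·P̄·Hᵀ + R = [172]
K = P̄·Hᵀ·S⁻¹ = [-51/172; 3/43; 1/172]
x' − x̄ = [-51/43, 12/43, 1/43] = K·y
y = (KᵀK)⁻¹·Kᵀ·(x' − x̄) = [4]
z = y + H·x̄ = [4] + [-2] = [2]

z = [2]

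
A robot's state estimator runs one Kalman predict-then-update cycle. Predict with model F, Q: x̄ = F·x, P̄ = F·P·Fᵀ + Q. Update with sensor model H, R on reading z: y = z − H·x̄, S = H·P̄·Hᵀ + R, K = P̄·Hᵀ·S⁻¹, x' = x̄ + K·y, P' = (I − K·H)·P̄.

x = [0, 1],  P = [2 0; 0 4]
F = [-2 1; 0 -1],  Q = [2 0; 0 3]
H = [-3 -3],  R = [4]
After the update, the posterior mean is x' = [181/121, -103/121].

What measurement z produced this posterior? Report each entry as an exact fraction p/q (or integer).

x̄ = F·x = [1, -1]
P̄ = F·P·Fᵀ + Q = [14 -4; -4 7]
S = H·P̄·Hᵀ + R = [121]
K = P̄·Hᵀ·S⁻¹ = [-30/121; -9/121]
x' − x̄ = [60/121, 18/121] = K·y
y = (KᵀK)⁻¹·Kᵀ·(x' − x̄) = [-2]
z = y + H·x̄ = [-2] + [0] = [-2]

z = [-2]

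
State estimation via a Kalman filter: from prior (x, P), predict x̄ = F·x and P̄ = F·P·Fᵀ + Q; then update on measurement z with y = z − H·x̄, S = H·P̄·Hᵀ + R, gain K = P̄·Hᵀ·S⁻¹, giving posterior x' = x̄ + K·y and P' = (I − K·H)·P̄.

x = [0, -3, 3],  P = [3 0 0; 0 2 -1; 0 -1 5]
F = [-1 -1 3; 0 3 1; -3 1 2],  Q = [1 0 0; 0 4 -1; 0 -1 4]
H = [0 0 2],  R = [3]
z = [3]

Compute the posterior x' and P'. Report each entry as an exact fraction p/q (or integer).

x' = [2172/199, -1242/199, 303/199]
P' = [6159/199 -953/199 108/199; -953/199 3923/199 24/199; 108/199 24/199 147/199]

x̄ = F·x = [12, -6, 3]
P̄ = F·P·Fᵀ + Q = [57 1 36; 1 21 8; 36 8 49]
y = z − H·x̄ = [-3]
S = H·P̄·Hᵀ + R = [199]
K = P̄·Hᵀ·S⁻¹ = [72/199; 16/199; 98/199]
x' = x̄ + K·y = [2172/199, -1242/199, 303/199]
P' = (I − K·H)·P̄ = [6159/199 -953/199 108/199; -953/199 3923/199 24/199; 108/199 24/199 147/199]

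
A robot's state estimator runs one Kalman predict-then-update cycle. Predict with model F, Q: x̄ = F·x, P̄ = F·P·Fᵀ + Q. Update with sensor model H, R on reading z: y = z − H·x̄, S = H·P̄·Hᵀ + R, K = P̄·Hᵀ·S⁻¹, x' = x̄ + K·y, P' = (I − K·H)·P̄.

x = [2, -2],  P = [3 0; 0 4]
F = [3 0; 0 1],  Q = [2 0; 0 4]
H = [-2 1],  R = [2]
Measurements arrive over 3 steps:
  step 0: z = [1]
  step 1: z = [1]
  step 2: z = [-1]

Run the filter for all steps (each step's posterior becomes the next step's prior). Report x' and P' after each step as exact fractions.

step 0: x̄ = F·x = [6, -2]
step 0: P̄ = F·P·Fᵀ + Q = [29 0; 0 8]
step 0: y = z − H·x̄ = [15]
step 0: S = H·P̄·Hᵀ + R = [126]
step 0: K = P̄·Hᵀ·S⁻¹ = [-29/63; 4/63]
step 0: x' = x̄ + K·y = [-19/21, -22/21]
step 0: P' = (I − K·H)·P̄ = [145/63 232/63; 232/63 472/63]
step 1: x̄ = F·x = [-19/7, -22/21]
step 1: P̄ = F·P·Fᵀ + Q = [159/7 232/21; 232/21 724/63]
step 1: y = z − H·x̄ = [-71/21]
step 1: S = H·P̄·Hᵀ + R = [3790/63]
step 1: K = P̄·Hᵀ·S⁻¹ = [-1083/1895; -334/1895]
step 1: x' = x̄ + K·y = [-1482/1895, -856/1895]
step 1: P' = (I − K·H)·P̄ = [5809/1895 9452/1895; 9452/1895 18236/1895]
step 2: x̄ = F·x = [-4446/1895, -856/1895]
step 2: P̄ = F·P·Fᵀ + Q = [56071/1895 28356/1895; 28356/1895 25816/1895]
step 2: y = z − H·x̄ = [-9931/1895]
step 2: S = H·P̄·Hᵀ + R = [140466/1895]
step 2: K = P̄·Hᵀ·S⁻¹ = [-41893/70233; -15448/70233]
step 2: x' = x̄ + K·y = [54767/70233, 49232/70233]
step 2: P' = (I − K·H)·P̄ = [225851/70233 367916/70233; 367916/70233 704936/70233]

step 0: x' = [-19/21, -22/21], P' = [145/63 232/63; 232/63 472/63]
step 1: x' = [-1482/1895, -856/1895], P' = [5809/1895 9452/1895; 9452/1895 18236/1895]
step 2: x' = [54767/70233, 49232/70233], P' = [225851/70233 367916/70233; 367916/70233 704936/70233]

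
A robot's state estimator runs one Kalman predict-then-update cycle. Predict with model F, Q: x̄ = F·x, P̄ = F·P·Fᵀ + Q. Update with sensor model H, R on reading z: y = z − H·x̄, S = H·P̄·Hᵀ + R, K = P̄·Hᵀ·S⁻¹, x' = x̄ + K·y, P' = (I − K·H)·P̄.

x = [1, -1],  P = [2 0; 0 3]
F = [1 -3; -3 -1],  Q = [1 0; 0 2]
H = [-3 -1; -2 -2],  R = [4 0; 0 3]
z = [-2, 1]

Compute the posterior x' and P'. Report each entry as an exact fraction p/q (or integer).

x' = [17624/12785, -24654/12785]
P' = [13299/12785 -16989/12785; -16989/12785 29559/12785]

x̄ = F·x = [4, -2]
P̄ = F·P·Fᵀ + Q = [30 3; 3 23]
y = z − H·x̄ = [8, 5]
S = H·P̄·Hᵀ + R = [315 250; 250 239]
K = P̄·Hᵀ·S⁻¹ = [-5727/12785 492/2557; 5352/12785 -1676/2557]
x' = x̄ + K·y = [17624/12785, -24654/12785]
P' = (I − K·H)·P̄ = [13299/12785 -16989/12785; -16989/12785 29559/12785]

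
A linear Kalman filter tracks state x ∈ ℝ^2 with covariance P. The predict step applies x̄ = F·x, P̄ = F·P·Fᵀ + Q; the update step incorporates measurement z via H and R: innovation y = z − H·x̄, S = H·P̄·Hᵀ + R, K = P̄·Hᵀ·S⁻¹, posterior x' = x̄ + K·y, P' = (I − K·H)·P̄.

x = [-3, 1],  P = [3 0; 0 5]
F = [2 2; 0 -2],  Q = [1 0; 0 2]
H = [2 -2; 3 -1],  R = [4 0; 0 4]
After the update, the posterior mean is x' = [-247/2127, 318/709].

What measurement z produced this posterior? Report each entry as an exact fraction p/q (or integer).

z = [-3, 1]

x̄ = F·x = [-4, -2]
P̄ = F·P·Fᵀ + Q = [33 -20; -20 22]
S = H·P̄·Hᵀ + R = [384 402; 402 443]
K = P̄·Hᵀ·S⁻¹ = [-220/2127 257/709; -354/709 190/709]
x' − x̄ = [8261/2127, 1736/709] = K·y
y = (KᵀK)⁻¹·Kᵀ·(x' − x̄) = [1, 11]
z = y + H·x̄ = [1, 11] + [-4, -10] = [-3, 1]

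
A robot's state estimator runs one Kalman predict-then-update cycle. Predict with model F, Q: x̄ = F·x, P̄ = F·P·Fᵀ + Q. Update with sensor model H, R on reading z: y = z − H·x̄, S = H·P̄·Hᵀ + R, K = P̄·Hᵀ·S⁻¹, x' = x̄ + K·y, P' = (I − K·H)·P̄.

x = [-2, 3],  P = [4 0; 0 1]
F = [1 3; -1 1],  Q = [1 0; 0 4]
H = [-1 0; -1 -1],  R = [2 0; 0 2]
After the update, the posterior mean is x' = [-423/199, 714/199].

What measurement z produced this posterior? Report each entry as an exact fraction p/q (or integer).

x̄ = F·x = [7, 5]
P̄ = F·P·Fᵀ + Q = [14 -1; -1 9]
S = H·P̄·Hᵀ + R = [16 13; 13 23]
K = P̄·Hᵀ·S⁻¹ = [-153/199 -26/199; 127/199 -141/199]
x' − x̄ = [-1816/199, -281/199] = K·y
y = (KᵀK)⁻¹·Kᵀ·(x' − x̄) = [10, 11]
z = y + H·x̄ = [10, 11] + [-7, -12] = [3, -1]

z = [3, -1]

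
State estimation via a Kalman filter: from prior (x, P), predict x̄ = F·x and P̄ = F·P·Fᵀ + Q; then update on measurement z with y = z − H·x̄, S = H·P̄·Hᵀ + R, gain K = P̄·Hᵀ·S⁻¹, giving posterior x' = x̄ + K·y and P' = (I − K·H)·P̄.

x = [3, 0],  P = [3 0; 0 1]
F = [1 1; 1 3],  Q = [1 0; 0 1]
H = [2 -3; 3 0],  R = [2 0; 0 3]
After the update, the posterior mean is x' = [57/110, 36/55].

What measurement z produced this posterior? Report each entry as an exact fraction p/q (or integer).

z = [-1, 1]

x̄ = F·x = [3, 3]
P̄ = F·P·Fᵀ + Q = [5 6; 6 13]
S = H·P̄·Hᵀ + R = [67 -24; -24 48]
K = P̄·Hᵀ·S⁻¹ = [-1/110 271/880; -18/55 93/440]
x' − x̄ = [-273/110, -129/55] = K·y
y = (KᵀK)⁻¹·Kᵀ·(x' − x̄) = [2, -8]
z = y + H·x̄ = [2, -8] + [-3, 9] = [-1, 1]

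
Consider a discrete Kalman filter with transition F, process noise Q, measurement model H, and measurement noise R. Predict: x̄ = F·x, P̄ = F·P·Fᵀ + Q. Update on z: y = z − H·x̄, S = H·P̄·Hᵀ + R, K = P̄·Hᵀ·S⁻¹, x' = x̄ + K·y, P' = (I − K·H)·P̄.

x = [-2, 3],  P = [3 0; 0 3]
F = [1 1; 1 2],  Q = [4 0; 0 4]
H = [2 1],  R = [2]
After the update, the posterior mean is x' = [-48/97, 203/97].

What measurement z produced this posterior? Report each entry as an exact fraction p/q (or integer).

z = [1]

x̄ = F·x = [1, 4]
P̄ = F·P·Fᵀ + Q = [10 9; 9 19]
S = H·P̄·Hᵀ + R = [97]
K = P̄·Hᵀ·S⁻¹ = [29/97; 37/97]
x' − x̄ = [-145/97, -185/97] = K·y
y = (KᵀK)⁻¹·Kᵀ·(x' − x̄) = [-5]
z = y + H·x̄ = [-5] + [6] = [1]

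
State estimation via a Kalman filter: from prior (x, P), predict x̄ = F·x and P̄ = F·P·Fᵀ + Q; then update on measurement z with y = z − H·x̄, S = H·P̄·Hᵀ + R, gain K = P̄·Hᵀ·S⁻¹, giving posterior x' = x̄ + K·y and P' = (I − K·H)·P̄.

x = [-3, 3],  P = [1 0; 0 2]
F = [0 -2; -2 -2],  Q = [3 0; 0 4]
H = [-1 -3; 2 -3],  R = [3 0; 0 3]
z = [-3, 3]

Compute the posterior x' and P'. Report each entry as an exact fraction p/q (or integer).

x' = [4545/3322, 516/1661]
P' = [2049/3322 180/1661; 180/1661 304/1661]

x̄ = F·x = [-6, 0]
P̄ = F·P·Fᵀ + Q = [11 8; 8 16]
y = z − H·x̄ = [-9, 15]
S = H·P̄·Hᵀ + R = [206 98; 98 95]
K = P̄·Hᵀ·S⁻¹ = [-1043/3322 503/1661; -364/1661 -184/1661]
x' = x̄ + K·y = [4545/3322, 516/1661]
P' = (I − K·H)·P̄ = [2049/3322 180/1661; 180/1661 304/1661]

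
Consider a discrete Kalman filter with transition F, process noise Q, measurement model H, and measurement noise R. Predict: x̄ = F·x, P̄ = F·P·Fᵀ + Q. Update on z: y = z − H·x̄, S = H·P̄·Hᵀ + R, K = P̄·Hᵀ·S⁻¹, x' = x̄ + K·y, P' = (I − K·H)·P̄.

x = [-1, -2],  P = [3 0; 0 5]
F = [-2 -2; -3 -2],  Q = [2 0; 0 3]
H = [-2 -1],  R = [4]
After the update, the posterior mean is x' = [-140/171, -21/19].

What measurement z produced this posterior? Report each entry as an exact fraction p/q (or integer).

z = [3]

x̄ = F·x = [6, 7]
P̄ = F·P·Fᵀ + Q = [34 38; 38 50]
S = H·P̄·Hᵀ + R = [342]
K = P̄·Hᵀ·S⁻¹ = [-53/171; -7/19]
x' − x̄ = [-1166/171, -154/19] = K·y
y = (KᵀK)⁻¹·Kᵀ·(x' − x̄) = [22]
z = y + H·x̄ = [22] + [-19] = [3]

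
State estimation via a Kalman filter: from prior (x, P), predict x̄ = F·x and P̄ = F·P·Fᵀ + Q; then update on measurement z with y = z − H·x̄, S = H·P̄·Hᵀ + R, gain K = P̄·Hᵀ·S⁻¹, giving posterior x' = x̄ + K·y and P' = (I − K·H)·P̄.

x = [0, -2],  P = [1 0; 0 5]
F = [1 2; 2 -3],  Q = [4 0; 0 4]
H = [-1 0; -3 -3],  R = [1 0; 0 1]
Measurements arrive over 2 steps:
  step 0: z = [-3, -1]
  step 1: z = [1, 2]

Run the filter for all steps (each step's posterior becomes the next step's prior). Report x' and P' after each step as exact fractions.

step 0: x' = [13931/5093, -12211/5093], P' = [4894/5093 -4897/5093; -4897/5093 5463/5093]
step 1: x' = [-1148519/989893, 3787423/6929251], P' = [835349/989893 -835400/989893; -835400/989893 6614449/6929251]

step 0: x̄ = F·x = [-4, 6]
step 0: P̄ = F·P·Fᵀ + Q = [25 -28; -28 53]
step 0: y = z − H·x̄ = [-7, 5]
step 0: S = H·P̄·Hᵀ + R = [26 -9; -9 199]
step 0: K = P̄·Hᵀ·S⁻¹ = [-4894/5093 9/5093; 4897/5093 -1698/5093]
step 0: x' = x̄ + K·y = [13931/5093, -12211/5093]
step 0: P' = (I − K·H)·P̄ = [4894/5093 -4897/5093; -4897/5093 5463/5093]
step 1: x̄ = F·x = [-10491/5093, 64495/5093]
step 1: P̄ = F·P·Fᵀ + Q = [27530/5093 -27887/5093; -27887/5093 147879/5093]
step 1: y = z − H·x̄ = [-5398/5093, 172198/5093]
step 1: S = H·P̄·Hᵀ + R = [32623/5093 -1071/5093; -1071/5093 1081808/5093]
step 1: K = P̄·Hᵀ·S⁻¹ = [-835349/989893 9/58229; 835400/989893 -135291/407603]
step 1: x' = x̄ + K·y = [-1148519/989893, 3787423/6929251]
step 1: P' = (I − K·H)·P̄ = [835349/989893 -835400/989893; -835400/989893 6614449/6929251]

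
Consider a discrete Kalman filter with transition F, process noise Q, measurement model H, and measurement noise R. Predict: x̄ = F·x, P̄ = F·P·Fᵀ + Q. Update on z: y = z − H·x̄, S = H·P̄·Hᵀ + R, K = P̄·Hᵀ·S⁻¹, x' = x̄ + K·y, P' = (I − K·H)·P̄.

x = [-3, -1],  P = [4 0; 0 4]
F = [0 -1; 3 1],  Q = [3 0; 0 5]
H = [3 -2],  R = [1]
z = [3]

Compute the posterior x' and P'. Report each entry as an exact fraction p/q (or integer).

x' = [-72/73, -220/73]
P' = [1203/292 895/146; 895/146 684/73]

x̄ = F·x = [1, -10]
P̄ = F·P·Fᵀ + Q = [7 -4; -4 45]
y = z − H·x̄ = [-20]
S = H·P̄·Hᵀ + R = [292]
K = P̄·Hᵀ·S⁻¹ = [29/292; -51/146]
x' = x̄ + K·y = [-72/73, -220/73]
P' = (I − K·H)·P̄ = [1203/292 895/146; 895/146 684/73]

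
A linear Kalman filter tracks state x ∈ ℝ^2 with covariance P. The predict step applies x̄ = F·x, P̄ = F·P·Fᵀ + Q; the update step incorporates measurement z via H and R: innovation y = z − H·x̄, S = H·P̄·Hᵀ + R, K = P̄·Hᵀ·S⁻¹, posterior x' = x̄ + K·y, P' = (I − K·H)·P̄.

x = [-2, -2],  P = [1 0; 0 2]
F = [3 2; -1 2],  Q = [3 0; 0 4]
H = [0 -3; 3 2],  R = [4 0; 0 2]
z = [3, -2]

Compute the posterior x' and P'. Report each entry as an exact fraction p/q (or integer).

x' = [-1010/4089, -16373/20445]
P' = [1630/4089 -1120/4089; -1120/4089 8564/20445]

x̄ = F·x = [-10, -2]
P̄ = F·P·Fᵀ + Q = [20 5; 5 13]
y = z − H·x̄ = [-3, 32]
S = H·P̄·Hᵀ + R = [121 -123; -123 294]
K = P̄·Hᵀ·S⁻¹ = [280/1363 1325/4089; -2141/6815 164/20445]
x' = x̄ + K·y = [-1010/4089, -16373/20445]
P' = (I − K·H)·P̄ = [1630/4089 -1120/4089; -1120/4089 8564/20445]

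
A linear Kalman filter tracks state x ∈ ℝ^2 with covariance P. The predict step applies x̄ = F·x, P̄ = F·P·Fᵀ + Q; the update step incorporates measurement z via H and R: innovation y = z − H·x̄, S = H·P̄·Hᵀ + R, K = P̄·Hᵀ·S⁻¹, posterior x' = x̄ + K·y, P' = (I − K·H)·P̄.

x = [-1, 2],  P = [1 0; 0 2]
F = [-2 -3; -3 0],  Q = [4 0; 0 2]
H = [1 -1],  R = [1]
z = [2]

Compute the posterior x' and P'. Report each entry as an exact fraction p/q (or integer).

x' = [38/13, 33/26]
P' = [138/13 128/13; 128/13 261/26]

x̄ = F·x = [-4, 3]
P̄ = F·P·Fᵀ + Q = [26 6; 6 11]
y = z − H·x̄ = [9]
S = H·P̄·Hᵀ + R = [26]
K = P̄·Hᵀ·S⁻¹ = [10/13; -5/26]
x' = x̄ + K·y = [38/13, 33/26]
P' = (I − K·H)·P̄ = [138/13 128/13; 128/13 261/26]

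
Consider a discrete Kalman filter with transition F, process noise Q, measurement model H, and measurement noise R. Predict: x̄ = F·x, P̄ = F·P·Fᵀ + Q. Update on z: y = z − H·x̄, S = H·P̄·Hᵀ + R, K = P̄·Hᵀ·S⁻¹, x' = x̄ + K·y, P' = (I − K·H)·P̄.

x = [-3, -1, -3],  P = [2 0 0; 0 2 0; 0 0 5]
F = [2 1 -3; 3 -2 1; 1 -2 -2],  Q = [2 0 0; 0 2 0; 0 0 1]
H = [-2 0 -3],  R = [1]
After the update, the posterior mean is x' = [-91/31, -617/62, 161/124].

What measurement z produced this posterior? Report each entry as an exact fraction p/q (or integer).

z = [2]

x̄ = F·x = [2, -10, 5]
P̄ = F·P·Fᵀ + Q = [57 -7 30; -7 33 4; 30 4 31]
S = H·P̄·Hᵀ + R = [868]
K = P̄·Hᵀ·S⁻¹ = [-51/217; 1/434; -153/868]
x' − x̄ = [-153/31, 3/62, -459/124] = K·y
y = (KᵀK)⁻¹·Kᵀ·(x' − x̄) = [21]
z = y + H·x̄ = [21] + [-19] = [2]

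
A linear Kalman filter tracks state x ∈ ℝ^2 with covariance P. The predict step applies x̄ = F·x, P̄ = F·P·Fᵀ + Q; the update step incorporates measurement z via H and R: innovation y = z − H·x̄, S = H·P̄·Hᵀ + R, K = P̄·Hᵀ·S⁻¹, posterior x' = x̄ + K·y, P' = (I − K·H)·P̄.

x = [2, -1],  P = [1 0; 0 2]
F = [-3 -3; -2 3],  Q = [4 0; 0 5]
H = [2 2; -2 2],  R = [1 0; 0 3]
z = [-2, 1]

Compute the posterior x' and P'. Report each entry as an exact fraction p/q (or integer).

x' = [-34203/45091, -13939/45091]
P' = [11181/45091 -5580/45091; -5580/45091 11169/45091]

x̄ = F·x = [-3, -7]
P̄ = F·P·Fᵀ + Q = [31 -12; -12 27]
y = z − H·x̄ = [18, 9]
S = H·P̄·Hᵀ + R = [137 -16; -16 331]
K = P̄·Hᵀ·S⁻¹ = [11202/45091 -11174/45091; 11178/45091 11166/45091]
x' = x̄ + K·y = [-34203/45091, -13939/45091]
P' = (I − K·H)·P̄ = [11181/45091 -5580/45091; -5580/45091 11169/45091]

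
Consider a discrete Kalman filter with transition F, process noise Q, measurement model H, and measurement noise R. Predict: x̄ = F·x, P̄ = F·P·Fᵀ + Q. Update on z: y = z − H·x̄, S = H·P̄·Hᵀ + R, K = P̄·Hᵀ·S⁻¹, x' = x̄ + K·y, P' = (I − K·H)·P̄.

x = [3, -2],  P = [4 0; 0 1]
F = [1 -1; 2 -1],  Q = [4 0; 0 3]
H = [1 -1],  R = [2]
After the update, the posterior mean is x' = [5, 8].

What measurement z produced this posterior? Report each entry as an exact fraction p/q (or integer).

x̄ = F·x = [5, 8]
P̄ = F·P·Fᵀ + Q = [9 9; 9 20]
S = H·P̄·Hᵀ + R = [13]
K = P̄·Hᵀ·S⁻¹ = [0; -11/13]
x' − x̄ = [0, 0] = K·y
y = (KᵀK)⁻¹·Kᵀ·(x' − x̄) = [0]
z = y + H·x̄ = [0] + [-3] = [-3]

z = [-3]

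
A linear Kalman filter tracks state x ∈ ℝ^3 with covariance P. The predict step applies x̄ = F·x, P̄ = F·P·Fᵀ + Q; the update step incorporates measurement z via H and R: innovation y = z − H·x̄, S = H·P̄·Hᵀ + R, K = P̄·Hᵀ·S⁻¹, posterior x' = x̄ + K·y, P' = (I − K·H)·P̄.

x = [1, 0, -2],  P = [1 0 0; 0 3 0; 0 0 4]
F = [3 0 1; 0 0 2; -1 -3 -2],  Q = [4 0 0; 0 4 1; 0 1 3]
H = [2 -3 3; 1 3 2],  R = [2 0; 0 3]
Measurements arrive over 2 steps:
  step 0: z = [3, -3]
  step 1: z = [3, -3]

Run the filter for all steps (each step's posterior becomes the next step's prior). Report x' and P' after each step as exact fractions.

step 0: x' = [145507/75068, -16650/18767, -43549/37534], P' = [2148837/150136 19178/18767 -641433/75068; 19178/18767 4247/18767 -10231/18767; -641433/75068 -10231/18767 198903/37534]
step 1: x' = [-9045396342/6054888199, -12469660881/12109776398, 12010078803/12109776398], P' = [56582131179/6054888199 3414012877/6054888199 -33224710839/6054888199; 3414012877/6054888199 2237878499/12109776398 -3252594235/12109776398; -33224710839/6054888199 -3252594235/12109776398 41349807831/12109776398]

step 0: x̄ = F·x = [1, -4, 3]
step 0: P̄ = F·P·Fᵀ + Q = [17 8 -11; 8 20 -15; -11 -15 47]
step 0: y = z − H·x̄ = [-20, 2]
step 0: S = H·P̄·Hᵀ + R = [715 38; 38 212]
step 0: K = P̄·Hᵀ·S⁻¹ = [-2799/75068 14459/150136; -2539/18767 3819/18767; 8331/37534 10469/75068]
step 0: x' = x̄ + K·y = [145507/75068, -16650/18767, -43549/37534]
step 0: P' = (I − K·H)·P̄ = [2148837/150136 19178/18767 -641433/75068; 19178/18767 4247/18767 -10231/18767; -641433/75068 -10231/18767 198903/37534]
step 1: x̄ = F·x = [349423/75068, -43549/18767, 228489/75068]
step 1: P̄ = F·P·Fᵀ + Q = [13038493/150136 -1526493/37534 -192945/150136; -1526493/37534 472874/18767 6127/37534; -192945/150136 6127/37534 894381/150136]
step 1: y = z − H·x̄ = [-1681697/75068, -509017/75068]
step 1: S = H·P̄·Hᵀ + R = [165065781/150136 -22198663/150136; -22198663/150136 13999837/150136]
step 1: K = P̄·Hᵀ·S⁻¹ = [1624045605/6054888199 124916044/6054888199; -1407683347/12109776398 2345490927/12109776398; 454181421/12109776398 2164137093/12109776398]
step 1: x' = x̄ + K·y = [-9045396342/6054888199, -12469660881/12109776398, 12010078803/12109776398]
step 1: P' = (I − K·H)·P̄ = [56582131179/6054888199 3414012877/6054888199 -33224710839/6054888199; 3414012877/6054888199 2237878499/12109776398 -3252594235/12109776398; -33224710839/6054888199 -3252594235/12109776398 41349807831/12109776398]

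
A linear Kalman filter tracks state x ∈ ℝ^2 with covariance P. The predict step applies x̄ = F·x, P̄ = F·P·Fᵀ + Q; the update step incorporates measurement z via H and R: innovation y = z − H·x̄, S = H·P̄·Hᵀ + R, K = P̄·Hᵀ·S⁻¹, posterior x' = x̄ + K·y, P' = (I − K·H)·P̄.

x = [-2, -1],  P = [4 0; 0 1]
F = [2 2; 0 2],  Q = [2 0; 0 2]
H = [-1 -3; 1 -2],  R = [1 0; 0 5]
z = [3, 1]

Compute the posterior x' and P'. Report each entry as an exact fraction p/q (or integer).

x' = [-1126/1145, -808/1145]
P' = [5794/3435 -496/1145; -496/1145 242/1145]

x̄ = F·x = [-6, -2]
P̄ = F·P·Fᵀ + Q = [22 4; 4 6]
y = z − H·x̄ = [-9, 3]
S = H·P̄·Hᵀ + R = [101 10; 10 35]
K = P̄·Hᵀ·S⁻¹ = [-266/687 1754/3435; -46/229 -196/1145]
x' = x̄ + K·y = [-1126/1145, -808/1145]
P' = (I − K·H)·P̄ = [5794/3435 -496/1145; -496/1145 242/1145]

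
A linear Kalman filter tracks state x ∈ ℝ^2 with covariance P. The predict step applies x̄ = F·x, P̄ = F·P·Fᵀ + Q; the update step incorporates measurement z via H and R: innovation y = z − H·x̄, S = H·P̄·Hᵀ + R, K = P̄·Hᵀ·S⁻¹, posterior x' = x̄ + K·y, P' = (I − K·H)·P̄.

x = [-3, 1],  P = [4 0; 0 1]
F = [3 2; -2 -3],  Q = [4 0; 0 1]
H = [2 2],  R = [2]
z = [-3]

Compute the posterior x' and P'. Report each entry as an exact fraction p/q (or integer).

x̄ = F·x = [-7, 3]
P̄ = F·P·Fᵀ + Q = [44 -30; -30 26]
y = z − H·x̄ = [5]
S = H·P̄·Hᵀ + R = [42]
K = P̄·Hᵀ·S⁻¹ = [2/3; -4/21]
x' = x̄ + K·y = [-11/3, 43/21]
P' = (I − K·H)·P̄ = [76/3 -74/3; -74/3 514/21]

x' = [-11/3, 43/21]
P' = [76/3 -74/3; -74/3 514/21]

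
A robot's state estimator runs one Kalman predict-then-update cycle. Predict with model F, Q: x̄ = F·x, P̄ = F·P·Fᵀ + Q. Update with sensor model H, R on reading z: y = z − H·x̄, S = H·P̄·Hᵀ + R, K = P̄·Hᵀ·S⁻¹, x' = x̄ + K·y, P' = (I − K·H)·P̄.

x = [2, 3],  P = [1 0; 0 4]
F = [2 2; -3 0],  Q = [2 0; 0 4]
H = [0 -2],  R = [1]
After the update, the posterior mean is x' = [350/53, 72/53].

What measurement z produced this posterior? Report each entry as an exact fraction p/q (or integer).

z = [-3]

x̄ = F·x = [10, -6]
P̄ = F·P·Fᵀ + Q = [22 -6; -6 13]
S = H·P̄·Hᵀ + R = [53]
K = P̄·Hᵀ·S⁻¹ = [12/53; -26/53]
x' − x̄ = [-180/53, 390/53] = K·y
y = (KᵀK)⁻¹·Kᵀ·(x' − x̄) = [-15]
z = y + H·x̄ = [-15] + [12] = [-3]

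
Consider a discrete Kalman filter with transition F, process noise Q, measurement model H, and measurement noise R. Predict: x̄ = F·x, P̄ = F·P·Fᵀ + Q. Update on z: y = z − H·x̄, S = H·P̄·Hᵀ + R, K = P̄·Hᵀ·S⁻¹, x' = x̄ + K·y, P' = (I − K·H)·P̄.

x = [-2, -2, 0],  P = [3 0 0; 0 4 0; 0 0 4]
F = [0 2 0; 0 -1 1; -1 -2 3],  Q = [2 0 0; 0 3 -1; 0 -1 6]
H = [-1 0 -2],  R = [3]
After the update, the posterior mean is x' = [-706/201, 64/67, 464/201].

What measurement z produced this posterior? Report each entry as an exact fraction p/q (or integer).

z = [-1]

x̄ = F·x = [-4, 2, 6]
P̄ = F·P·Fᵀ + Q = [18 -8 -16; -8 11 19; -16 19 61]
S = H·P̄·Hᵀ + R = [201]
K = P̄·Hᵀ·S⁻¹ = [14/201; -10/67; -106/201]
x' − x̄ = [98/201, -70/67, -742/201] = K·y
y = (KᵀK)⁻¹·Kᵀ·(x' − x̄) = [7]
z = y + H·x̄ = [7] + [-8] = [-1]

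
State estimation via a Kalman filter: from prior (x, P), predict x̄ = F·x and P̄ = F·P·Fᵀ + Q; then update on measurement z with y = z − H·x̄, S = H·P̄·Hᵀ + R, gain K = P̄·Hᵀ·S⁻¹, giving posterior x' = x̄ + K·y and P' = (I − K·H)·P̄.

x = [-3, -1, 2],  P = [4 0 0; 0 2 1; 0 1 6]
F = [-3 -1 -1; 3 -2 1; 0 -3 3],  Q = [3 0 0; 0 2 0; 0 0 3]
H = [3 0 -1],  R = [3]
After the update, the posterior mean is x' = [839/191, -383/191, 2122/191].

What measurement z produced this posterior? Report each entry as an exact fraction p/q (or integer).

z = [2]

x̄ = F·x = [8, -5, 9]
P̄ = F·P·Fᵀ + Q = [49 -37 -12; -37 48 21; -12 21 57]
S = H·P̄·Hᵀ + R = [573]
K = P̄·Hᵀ·S⁻¹ = [53/191; -44/191; -31/191]
x' − x̄ = [-689/191, 572/191, 403/191] = K·y
y = (KᵀK)⁻¹·Kᵀ·(x' − x̄) = [-13]
z = y + H·x̄ = [-13] + [15] = [2]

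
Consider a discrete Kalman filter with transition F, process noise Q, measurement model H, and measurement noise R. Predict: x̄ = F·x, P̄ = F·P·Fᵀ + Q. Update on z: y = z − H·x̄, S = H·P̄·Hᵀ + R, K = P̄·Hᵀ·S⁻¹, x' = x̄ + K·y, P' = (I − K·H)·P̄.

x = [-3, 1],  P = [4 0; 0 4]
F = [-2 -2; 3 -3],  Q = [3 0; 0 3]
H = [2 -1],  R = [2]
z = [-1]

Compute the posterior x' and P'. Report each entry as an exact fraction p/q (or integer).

x' = [-86/31, -147/31]
P' = [385/31 750/31; 750/31 10650/217]

x̄ = F·x = [4, -12]
P̄ = F·P·Fᵀ + Q = [35 0; 0 75]
y = z − H·x̄ = [-21]
S = H·P̄·Hᵀ + R = [217]
K = P̄·Hᵀ·S⁻¹ = [10/31; -75/217]
x' = x̄ + K·y = [-86/31, -147/31]
P' = (I − K·H)·P̄ = [385/31 750/31; 750/31 10650/217]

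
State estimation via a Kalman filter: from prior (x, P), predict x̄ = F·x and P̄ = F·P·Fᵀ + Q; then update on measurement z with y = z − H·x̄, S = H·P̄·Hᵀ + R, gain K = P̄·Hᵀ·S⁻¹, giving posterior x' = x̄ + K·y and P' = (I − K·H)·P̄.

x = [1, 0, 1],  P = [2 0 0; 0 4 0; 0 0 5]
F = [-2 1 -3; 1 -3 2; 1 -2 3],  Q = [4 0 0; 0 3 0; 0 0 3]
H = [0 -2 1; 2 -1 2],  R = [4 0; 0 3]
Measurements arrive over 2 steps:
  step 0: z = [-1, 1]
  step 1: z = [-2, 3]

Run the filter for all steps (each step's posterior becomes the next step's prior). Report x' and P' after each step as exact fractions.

step 0: x' = [-1079/1226, 848/613, 1177/613], P' = [27481/1226 -8840/613 -17538/613; -8840/613 27463/2452 24251/1226; -17538/613 24251/1226 23339/613]
step 1: x' = [51903452/27496033, 17415255/27496033, -8418224/27496033], P' = [319631887/27496033 -163608769/27496033 -388197870/27496033; -163608769/27496033 129406359/27496033 230761534/27496033; -388197870/27496033 230761534/27496033 510437120/27496033]

step 0: x̄ = F·x = [-5, 3, 4]
step 0: P̄ = F·P·Fᵀ + Q = [61 -46 -57; -46 61 56; -57 56 66]
step 0: y = z − H·x̄ = [1, 6]
step 0: S = H·P̄·Hᵀ + R = [90 44; 44 76]
step 0: K = P̄·Hᵀ·S⁻¹ = [71/1226 415/613; -803/1226 -393/2452; -228/613 -349/1226]
step 0: x' = x̄ + K·y = [-1079/1226, 848/613, 1177/613]
step 0: P' = (I − K·H)·P̄ = [27481/1226 -8840/613 -17538/613; -8840/613 27463/2452 24251/1226; -17538/613 24251/1226 23339/613]
step 1: x̄ = F·x = [-1604/613, -1459/1226, 2591/1226]
step 1: P̄ = F·P·Fᵀ + Q = [105927/2452 24617/2452 -28492/613; 24617/2452 32437/2452 -12305/1226; -28492/613 -12305/1226 75439/1226]
step 1: y = z − H·x̄ = [-7961/1226, 3453/1226]
step 1: S = H·P̄·Hᵀ + R = [194437/1226 40819/613; 40819/613 155241/2452]
step 1: K = P̄·Hᵀ·S⁻¹ = [-15245083/27496033 8825601/27496033; -7012796/27496033 1633057/27496033; 12228513/27496033 4572322/27496033]
step 1: x' = x̄ + K·y = [51903452/27496033, 17415255/27496033, -8418224/27496033]
step 1: P' = (I − K·H)·P̄ = [319631887/27496033 -163608769/27496033 -388197870/27496033; -163608769/27496033 129406359/27496033 230761534/27496033; -388197870/27496033 230761534/27496033 510437120/27496033]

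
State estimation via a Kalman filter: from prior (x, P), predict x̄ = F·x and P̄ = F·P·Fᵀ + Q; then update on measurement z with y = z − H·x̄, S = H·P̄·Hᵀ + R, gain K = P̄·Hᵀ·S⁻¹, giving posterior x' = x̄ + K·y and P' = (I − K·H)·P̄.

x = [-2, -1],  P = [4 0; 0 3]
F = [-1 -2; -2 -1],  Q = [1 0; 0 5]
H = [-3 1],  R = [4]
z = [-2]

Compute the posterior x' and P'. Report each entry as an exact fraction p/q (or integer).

x' = [203/97, 395/97]
P' = [280/97 692/97; 692/97 2004/97]

x̄ = F·x = [4, 5]
P̄ = F·P·Fᵀ + Q = [17 14; 14 24]
y = z − H·x̄ = [5]
S = H·P̄·Hᵀ + R = [97]
K = P̄·Hᵀ·S⁻¹ = [-37/97; -18/97]
x' = x̄ + K·y = [203/97, 395/97]
P' = (I − K·H)·P̄ = [280/97 692/97; 692/97 2004/97]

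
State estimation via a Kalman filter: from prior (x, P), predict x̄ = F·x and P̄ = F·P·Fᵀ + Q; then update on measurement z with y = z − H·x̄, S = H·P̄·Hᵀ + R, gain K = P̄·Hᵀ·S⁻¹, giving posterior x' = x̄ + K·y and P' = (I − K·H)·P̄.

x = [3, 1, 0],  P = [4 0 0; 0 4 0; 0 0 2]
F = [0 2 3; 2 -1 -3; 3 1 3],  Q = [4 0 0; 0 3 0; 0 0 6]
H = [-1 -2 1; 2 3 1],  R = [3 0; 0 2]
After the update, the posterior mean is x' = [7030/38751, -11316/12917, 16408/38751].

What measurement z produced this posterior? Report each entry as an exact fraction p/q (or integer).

z = [2, -2]

x̄ = F·x = [2, 5, 10]
P̄ = F·P·Fᵀ + Q = [38 -26 26; -26 41 2; 26 2 64]
S = H·P̄·Hᵀ + R = [105 -48; -48 391]
K = P̄·Hᵀ·S⁻¹ = [16792/38751 1480/12917; -5870/12917 1691/12917; 19150/38751 4814/12917]
x' − x̄ = [-70472/38751, -75901/12917, -371102/38751] = K·y
y = (KᵀK)⁻¹·Kᵀ·(x' − x̄) = [4, -31]
z = y + H·x̄ = [4, -31] + [-2, 29] = [2, -2]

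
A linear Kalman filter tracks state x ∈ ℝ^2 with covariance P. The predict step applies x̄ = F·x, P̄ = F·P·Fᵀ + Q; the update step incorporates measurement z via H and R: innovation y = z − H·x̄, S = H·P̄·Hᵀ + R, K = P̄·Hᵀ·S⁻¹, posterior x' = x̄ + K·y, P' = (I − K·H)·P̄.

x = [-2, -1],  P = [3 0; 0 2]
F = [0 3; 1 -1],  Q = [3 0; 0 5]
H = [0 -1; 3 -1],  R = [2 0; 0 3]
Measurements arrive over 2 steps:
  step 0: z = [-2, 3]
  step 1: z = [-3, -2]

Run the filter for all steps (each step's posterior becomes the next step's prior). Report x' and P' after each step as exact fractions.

step 0: x̄ = F·x = [-3, -1]
step 0: P̄ = F·P·Fᵀ + Q = [21 -6; -6 10]
step 0: y = z − H·x̄ = [-3, 11]
step 0: S = H·P̄·Hᵀ + R = [12 28; 28 238]
step 0: K = P̄·Hᵀ·S⁻¹ = [-9/37 165/518; -57/74 -1/37]
step 0: x' = x̄ + K·y = [639/518, 75/74]
step 0: P' = (I − K·H)·P̄ = [249/518 18/37; 18/37 57/37]
step 1: x̄ = F·x = [225/74, 57/259]
step 1: P̄ = F·P·Fᵀ + Q = [624/37 -117/37; -117/37 3133/518]
step 1: y = z − H·x̄ = [-720/259, -5647/518]
step 1: S = H·P̄·Hᵀ + R = [4169/518 8047/518; 8047/518 93139/518]
step 1: K = P̄·Hᵀ·S⁻¹ = [-138060/624599 198666/624599; -438321/624599 -16094/624599]
step 1: x' = x̄ + K·y = [234297/1249198, 1531408/624599]
step 1: P' = (I − K·H)·P̄ = [290706/624599 276120/624599; 276120/624599 876642/624599]

step 0: x' = [639/518, 75/74], P' = [249/518 18/37; 18/37 57/37]
step 1: x' = [234297/1249198, 1531408/624599], P' = [290706/624599 276120/624599; 276120/624599 876642/624599]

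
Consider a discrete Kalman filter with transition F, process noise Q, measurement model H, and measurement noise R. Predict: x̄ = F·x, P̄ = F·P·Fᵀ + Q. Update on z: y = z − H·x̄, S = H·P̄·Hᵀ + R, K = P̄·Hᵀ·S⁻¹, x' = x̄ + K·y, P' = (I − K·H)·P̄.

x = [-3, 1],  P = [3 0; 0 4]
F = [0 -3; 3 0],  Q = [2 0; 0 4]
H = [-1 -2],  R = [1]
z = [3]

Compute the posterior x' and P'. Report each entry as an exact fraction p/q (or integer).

x̄ = F·x = [-3, -9]
P̄ = F·P·Fᵀ + Q = [38 0; 0 31]
y = z − H·x̄ = [-18]
S = H·P̄·Hᵀ + R = [163]
K = P̄·Hᵀ·S⁻¹ = [-38/163; -62/163]
x' = x̄ + K·y = [195/163, -351/163]
P' = (I − K·H)·P̄ = [4750/163 -2356/163; -2356/163 1209/163]

x' = [195/163, -351/163]
P' = [4750/163 -2356/163; -2356/163 1209/163]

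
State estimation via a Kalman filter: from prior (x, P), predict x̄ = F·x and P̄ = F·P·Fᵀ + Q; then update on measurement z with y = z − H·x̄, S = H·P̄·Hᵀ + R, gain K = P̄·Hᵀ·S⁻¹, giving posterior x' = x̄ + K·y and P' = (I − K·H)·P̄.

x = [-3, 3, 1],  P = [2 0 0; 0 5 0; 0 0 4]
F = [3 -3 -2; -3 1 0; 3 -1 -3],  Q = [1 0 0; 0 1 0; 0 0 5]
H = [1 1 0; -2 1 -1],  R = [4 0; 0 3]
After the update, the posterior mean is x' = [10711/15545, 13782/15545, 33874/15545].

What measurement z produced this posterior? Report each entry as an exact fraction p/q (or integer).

z = [1, -3]

x̄ = F·x = [-20, 12, -15]
P̄ = F·P·Fᵀ + Q = [80 -33 57; -33 24 -23; 57 -23 64]
S = H·P̄·Hᵀ + R = [42 -137; -137 817]
K = P̄·Hᵀ·S⁻¹ = [4149/15545 -4061/15545; 8128/15545 3513/15545; 241/15545 -3784/15545]
x' − x̄ = [321611/15545, -172758/15545, 267049/15545] = K·y
y = (KᵀK)⁻¹·Kᵀ·(x' − x̄) = [9, -70]
z = y + H·x̄ = [9, -70] + [-8, 67] = [1, -3]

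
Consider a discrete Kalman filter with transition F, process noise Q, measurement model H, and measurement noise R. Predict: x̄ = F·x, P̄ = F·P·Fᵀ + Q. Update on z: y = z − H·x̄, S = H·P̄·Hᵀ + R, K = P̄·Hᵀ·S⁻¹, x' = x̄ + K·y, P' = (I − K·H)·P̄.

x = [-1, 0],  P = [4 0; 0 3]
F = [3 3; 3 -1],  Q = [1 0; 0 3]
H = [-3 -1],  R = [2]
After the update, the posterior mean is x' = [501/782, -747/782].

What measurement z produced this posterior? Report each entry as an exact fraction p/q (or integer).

z = [-1]

x̄ = F·x = [-3, -3]
P̄ = F·P·Fᵀ + Q = [64 27; 27 42]
S = H·P̄·Hᵀ + R = [782]
K = P̄·Hᵀ·S⁻¹ = [-219/782; -123/782]
x' − x̄ = [2847/782, 1599/782] = K·y
y = (KᵀK)⁻¹·Kᵀ·(x' − x̄) = [-13]
z = y + H·x̄ = [-13] + [12] = [-1]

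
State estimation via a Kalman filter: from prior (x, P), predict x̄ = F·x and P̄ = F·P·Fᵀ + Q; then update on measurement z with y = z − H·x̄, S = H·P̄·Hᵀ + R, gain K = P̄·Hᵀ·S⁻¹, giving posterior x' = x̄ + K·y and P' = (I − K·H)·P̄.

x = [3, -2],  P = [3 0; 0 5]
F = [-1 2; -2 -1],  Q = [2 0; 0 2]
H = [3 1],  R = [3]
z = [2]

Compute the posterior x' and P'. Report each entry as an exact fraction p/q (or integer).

x' = [356/223, -703/223]
P' = [534/223 -1389/223; -1389/223 4188/223]

x̄ = F·x = [-7, -4]
P̄ = F·P·Fᵀ + Q = [25 -4; -4 19]
y = z − H·x̄ = [27]
S = H·P̄·Hᵀ + R = [223]
K = P̄·Hᵀ·S⁻¹ = [71/223; 7/223]
x' = x̄ + K·y = [356/223, -703/223]
P' = (I − K·H)·P̄ = [534/223 -1389/223; -1389/223 4188/223]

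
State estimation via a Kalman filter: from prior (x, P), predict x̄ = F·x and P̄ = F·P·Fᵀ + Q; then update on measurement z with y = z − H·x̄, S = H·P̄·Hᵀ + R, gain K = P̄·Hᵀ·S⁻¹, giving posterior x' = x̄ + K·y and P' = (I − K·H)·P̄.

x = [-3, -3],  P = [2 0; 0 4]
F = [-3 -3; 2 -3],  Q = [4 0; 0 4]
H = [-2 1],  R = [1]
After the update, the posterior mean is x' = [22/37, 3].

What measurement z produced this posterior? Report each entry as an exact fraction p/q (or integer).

z = [2]

x̄ = F·x = [18, 3]
P̄ = F·P·Fᵀ + Q = [58 24; 24 48]
S = H·P̄·Hᵀ + R = [185]
K = P̄·Hᵀ·S⁻¹ = [-92/185; 0]
x' − x̄ = [-644/37, 0] = K·y
y = (KᵀK)⁻¹·Kᵀ·(x' − x̄) = [35]
z = y + H·x̄ = [35] + [-33] = [2]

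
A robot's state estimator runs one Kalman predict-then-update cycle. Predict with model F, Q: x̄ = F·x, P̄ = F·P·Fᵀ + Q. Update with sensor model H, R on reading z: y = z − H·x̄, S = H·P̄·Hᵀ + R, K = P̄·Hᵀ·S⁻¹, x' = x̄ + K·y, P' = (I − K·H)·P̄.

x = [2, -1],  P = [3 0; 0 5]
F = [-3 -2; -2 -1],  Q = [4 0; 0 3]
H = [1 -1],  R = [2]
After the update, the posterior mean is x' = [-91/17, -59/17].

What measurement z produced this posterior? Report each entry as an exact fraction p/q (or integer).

z = [-2]

x̄ = F·x = [-4, -3]
P̄ = F·P·Fᵀ + Q = [51 28; 28 20]
S = H·P̄·Hᵀ + R = [17]
K = P̄·Hᵀ·S⁻¹ = [23/17; 8/17]
x' − x̄ = [-23/17, -8/17] = K·y
y = (KᵀK)⁻¹·Kᵀ·(x' − x̄) = [-1]
z = y + H·x̄ = [-1] + [-1] = [-2]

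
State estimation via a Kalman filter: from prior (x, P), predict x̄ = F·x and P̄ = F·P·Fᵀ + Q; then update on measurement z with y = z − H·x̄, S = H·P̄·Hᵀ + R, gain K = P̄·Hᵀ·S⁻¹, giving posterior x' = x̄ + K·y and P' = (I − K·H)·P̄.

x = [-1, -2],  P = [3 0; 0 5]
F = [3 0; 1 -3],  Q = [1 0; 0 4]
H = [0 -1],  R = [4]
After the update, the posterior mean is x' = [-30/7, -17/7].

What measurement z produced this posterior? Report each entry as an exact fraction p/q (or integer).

z = [3]

x̄ = F·x = [-3, 5]
P̄ = F·P·Fᵀ + Q = [28 9; 9 52]
S = H·P̄·Hᵀ + R = [56]
K = P̄·Hᵀ·S⁻¹ = [-9/56; -13/14]
x' − x̄ = [-9/7, -52/7] = K·y
y = (KᵀK)⁻¹·Kᵀ·(x' − x̄) = [8]
z = y + H·x̄ = [8] + [-5] = [3]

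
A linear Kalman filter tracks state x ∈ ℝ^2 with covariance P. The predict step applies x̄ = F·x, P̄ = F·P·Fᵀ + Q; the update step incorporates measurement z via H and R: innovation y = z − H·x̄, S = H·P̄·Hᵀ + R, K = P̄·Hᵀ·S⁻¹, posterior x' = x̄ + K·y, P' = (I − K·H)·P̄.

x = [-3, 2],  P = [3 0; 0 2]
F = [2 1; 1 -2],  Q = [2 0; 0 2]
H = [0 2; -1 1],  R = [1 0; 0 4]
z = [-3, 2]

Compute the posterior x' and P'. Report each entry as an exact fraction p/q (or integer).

x̄ = F·x = [-4, -7]
P̄ = F·P·Fᵀ + Q = [16 2; 2 13]
y = z − H·x̄ = [11, 5]
S = H·P̄·Hᵀ + R = [53 22; 22 29]
K = P̄·Hᵀ·S⁻¹ = [424/1053 -830/1053; 512/1053 11/1053]
x' = x̄ + K·y = [-3698/1053, -1684/1053]
P' = (I − K·H)·P̄ = [3532/1053 212/1053; 212/1053 256/1053]

x' = [-3698/1053, -1684/1053]
P' = [3532/1053 212/1053; 212/1053 256/1053]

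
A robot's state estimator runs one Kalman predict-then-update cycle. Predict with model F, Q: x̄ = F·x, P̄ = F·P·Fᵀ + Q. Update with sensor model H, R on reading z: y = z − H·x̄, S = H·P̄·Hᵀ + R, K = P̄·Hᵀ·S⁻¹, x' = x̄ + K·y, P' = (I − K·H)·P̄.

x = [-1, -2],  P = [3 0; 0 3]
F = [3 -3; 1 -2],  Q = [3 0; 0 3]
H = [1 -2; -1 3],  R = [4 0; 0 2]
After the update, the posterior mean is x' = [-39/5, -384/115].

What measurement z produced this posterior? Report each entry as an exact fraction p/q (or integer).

x̄ = F·x = [3, 3]
P̄ = F·P·Fᵀ + Q = [57 27; 27 18]
S = H·P̄·Hᵀ + R = [25 -30; -30 59]
K = P̄·Hᵀ·S⁻¹ = [39/25 6/5; 279/575 81/115]
x' − x̄ = [-54/5, -729/115] = K·y
y = (KᵀK)⁻¹·Kᵀ·(x' − x̄) = [0, -9]
z = y + H·x̄ = [0, -9] + [-3, 6] = [-3, -3]

z = [-3, -3]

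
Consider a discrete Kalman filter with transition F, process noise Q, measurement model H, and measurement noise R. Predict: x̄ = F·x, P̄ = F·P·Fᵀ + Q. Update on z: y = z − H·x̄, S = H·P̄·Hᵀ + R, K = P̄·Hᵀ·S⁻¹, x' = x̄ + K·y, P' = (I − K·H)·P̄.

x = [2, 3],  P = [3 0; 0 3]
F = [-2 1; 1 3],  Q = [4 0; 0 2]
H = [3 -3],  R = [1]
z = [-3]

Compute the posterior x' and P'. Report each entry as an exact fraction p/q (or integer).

x̄ = F·x = [-1, 11]
P̄ = F·P·Fᵀ + Q = [19 3; 3 32]
y = z − H·x̄ = [33]
S = H·P̄·Hᵀ + R = [406]
K = P̄·Hᵀ·S⁻¹ = [24/203; -3/14]
x' = x̄ + K·y = [589/203, 55/14]
P' = (I − K·H)·P̄ = [2705/203 93/7; 93/7 187/14]

x' = [589/203, 55/14]
P' = [2705/203 93/7; 93/7 187/14]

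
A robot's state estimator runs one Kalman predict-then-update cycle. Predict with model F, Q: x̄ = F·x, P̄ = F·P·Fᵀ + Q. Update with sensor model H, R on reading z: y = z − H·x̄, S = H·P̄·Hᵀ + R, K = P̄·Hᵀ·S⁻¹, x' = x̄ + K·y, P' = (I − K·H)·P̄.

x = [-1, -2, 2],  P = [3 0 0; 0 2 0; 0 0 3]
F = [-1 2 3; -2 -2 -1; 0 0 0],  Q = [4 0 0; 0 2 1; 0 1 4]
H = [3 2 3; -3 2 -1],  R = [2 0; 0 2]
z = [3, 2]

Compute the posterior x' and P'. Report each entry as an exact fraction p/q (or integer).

x' = [589/979, 64278/40139, -25577/40139]
P' = [1550/979 1063/979 -2172/979; 1063/979 42079/40139 -65687/40139; -2172/979 -65687/40139 134176/40139]

x̄ = F·x = [3, 4, 0]
P̄ = F·P·Fᵀ + Q = [42 -11 0; -11 25 1; 0 1 4]
y = z − H·x̄ = [-14, 3]
S = H·P̄·Hᵀ + R = [396 -286; -286 612]
K = P̄·Hᵀ·S⁻¹ = [130/979 -16/89; 8923/40139 868/3649; 1999/40139 73/3649]
x' = x̄ + K·y = [589/979, 64278/40139, -25577/40139]
P' = (I − K·H)·P̄ = [1550/979 1063/979 -2172/979; 1063/979 42079/40139 -65687/40139; -2172/979 -65687/40139 134176/40139]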